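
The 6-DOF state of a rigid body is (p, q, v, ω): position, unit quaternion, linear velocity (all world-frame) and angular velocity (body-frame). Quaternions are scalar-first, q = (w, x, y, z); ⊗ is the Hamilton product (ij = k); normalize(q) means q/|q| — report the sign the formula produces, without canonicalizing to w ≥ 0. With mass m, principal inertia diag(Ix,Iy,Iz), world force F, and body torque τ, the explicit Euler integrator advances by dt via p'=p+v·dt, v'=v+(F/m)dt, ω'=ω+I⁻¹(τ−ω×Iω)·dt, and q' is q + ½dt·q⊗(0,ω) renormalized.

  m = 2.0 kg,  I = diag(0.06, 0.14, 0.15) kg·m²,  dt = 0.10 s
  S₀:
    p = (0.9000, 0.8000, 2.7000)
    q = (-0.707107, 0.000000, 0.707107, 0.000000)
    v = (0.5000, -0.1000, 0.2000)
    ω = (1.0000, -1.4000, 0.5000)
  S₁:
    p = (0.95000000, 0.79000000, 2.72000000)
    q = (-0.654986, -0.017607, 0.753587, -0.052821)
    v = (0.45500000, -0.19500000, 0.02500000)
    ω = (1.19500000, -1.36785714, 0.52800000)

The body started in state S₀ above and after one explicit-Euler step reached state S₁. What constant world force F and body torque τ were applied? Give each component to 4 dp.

F = (-0.9000, -1.9000, -3.5000)
τ = (0.1100, 0.0000, -0.0700)

Δv = v₁−v₀ = (-0.04500000, -0.09500000, -0.17500000)
F = m·Δv/dt = (-0.9000, -1.9000, -3.5000)
Δω = ω₁−ω₀ = (0.19500000, 0.03214286, 0.02800000)
τ = I·(Δω/dt) + ω₀×(Iω₀) = (0.1100, 0.0000, -0.0700)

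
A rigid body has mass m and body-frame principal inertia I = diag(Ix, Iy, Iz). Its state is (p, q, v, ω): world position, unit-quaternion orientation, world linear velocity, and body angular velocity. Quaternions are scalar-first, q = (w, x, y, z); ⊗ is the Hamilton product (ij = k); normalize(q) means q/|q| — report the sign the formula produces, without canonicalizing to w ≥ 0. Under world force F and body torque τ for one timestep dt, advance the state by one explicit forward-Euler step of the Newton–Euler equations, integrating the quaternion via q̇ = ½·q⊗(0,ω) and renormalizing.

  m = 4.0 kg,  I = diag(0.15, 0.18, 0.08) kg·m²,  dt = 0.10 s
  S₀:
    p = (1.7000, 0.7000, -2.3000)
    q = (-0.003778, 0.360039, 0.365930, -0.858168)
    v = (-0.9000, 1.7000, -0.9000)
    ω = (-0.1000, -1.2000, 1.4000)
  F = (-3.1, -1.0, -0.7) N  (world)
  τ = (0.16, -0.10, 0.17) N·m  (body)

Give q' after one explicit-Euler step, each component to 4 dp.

q' = (0.0797, 0.3328, 0.3438, -0.8745)

2q̇ = q⊗(0,ω) = (1.6765551, -0.5171218, -0.4137042, -0.4007430)
q' = normalize(q + ½dt·q⊗(0,ω)) = (0.0797, 0.3328, 0.3438, -0.8745)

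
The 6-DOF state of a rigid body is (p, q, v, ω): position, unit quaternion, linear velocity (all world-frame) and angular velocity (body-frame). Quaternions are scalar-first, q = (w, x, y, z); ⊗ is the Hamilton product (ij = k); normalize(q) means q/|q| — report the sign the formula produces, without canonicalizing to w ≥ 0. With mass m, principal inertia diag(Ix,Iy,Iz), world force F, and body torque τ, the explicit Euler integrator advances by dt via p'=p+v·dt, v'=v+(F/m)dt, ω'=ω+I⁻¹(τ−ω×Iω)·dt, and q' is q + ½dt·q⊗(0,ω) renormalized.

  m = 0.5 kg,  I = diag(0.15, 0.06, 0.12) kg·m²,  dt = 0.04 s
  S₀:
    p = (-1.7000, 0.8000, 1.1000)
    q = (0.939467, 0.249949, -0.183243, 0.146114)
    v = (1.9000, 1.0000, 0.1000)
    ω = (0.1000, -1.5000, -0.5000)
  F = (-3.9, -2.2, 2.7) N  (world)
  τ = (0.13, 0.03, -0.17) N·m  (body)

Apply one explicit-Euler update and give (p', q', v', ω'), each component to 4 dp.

p' = (-1.6240, 0.8400, 1.1040)
q' = (0.9345, 0.2579, -0.2085, 0.1295)
v' = (1.5880, 0.8240, 0.3160)
ω' = (0.1227, -1.4790, -0.5612)

ω×(Iω) gyroscopic = (0.0450, -0.0015, 0.0135)
α = I⁻¹(τ − ω×Iω) = (0.5667, 0.5250, -1.5292)
new body rate ω' = (0.1227, -1.4790, -0.5612)
2q̇ = q⊗(0,ω) = (-0.2268024, 0.4047392, -1.2696146, -0.8263327)
q + ½dt·q⊗(0,ω), renormalized = (0.9345, 0.2579, -0.2085, 0.1295)
linear accel F/m = (-7.8000, -4.4000, 5.4000)
p' = p + v·dt = (-1.6240, 0.8400, 1.1040)
new velocity v' = (1.5880, 0.8240, 0.3160)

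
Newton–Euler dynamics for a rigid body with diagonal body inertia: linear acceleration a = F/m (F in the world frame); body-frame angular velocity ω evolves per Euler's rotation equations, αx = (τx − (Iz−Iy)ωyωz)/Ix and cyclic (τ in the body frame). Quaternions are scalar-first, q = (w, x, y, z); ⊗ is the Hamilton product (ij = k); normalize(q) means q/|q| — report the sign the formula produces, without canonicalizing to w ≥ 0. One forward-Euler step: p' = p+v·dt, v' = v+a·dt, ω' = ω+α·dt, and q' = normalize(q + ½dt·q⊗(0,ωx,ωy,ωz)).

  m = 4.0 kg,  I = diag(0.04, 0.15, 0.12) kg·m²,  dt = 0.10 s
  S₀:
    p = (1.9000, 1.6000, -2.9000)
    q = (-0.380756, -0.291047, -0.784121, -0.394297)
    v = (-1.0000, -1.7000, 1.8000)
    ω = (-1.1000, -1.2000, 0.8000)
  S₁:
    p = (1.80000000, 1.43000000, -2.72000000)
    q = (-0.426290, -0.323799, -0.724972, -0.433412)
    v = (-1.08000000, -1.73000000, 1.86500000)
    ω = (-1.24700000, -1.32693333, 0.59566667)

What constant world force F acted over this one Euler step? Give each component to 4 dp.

v₁ − v₀ = (-0.08000000, -0.03000000, 0.06500000)
applied force F = (-3.2000, -1.2000, 2.6000)

F = (-3.2000, -1.2000, 2.6000)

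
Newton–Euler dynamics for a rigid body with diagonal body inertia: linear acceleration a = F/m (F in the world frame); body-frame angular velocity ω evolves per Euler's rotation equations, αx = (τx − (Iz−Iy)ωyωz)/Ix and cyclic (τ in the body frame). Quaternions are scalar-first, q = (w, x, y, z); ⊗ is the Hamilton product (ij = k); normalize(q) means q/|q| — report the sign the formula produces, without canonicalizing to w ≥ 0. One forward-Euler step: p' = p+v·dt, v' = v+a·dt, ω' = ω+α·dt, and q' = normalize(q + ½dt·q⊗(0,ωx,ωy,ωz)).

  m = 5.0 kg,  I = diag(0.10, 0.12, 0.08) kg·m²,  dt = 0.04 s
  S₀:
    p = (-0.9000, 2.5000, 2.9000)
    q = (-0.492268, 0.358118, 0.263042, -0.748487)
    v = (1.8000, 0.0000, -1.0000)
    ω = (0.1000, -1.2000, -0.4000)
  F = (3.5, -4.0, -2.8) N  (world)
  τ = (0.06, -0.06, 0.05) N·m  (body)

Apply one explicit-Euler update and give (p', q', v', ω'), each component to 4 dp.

p + v·dt = (-0.8280, 2.5000, 2.8600)
new velocity v' = (1.8280, -0.0320, -1.0224)
precession coupling ω×(Iω) = (-0.0192, -0.0008, -0.0024)
α = I⁻¹(τ − ω×Iω) = (0.7920, -0.4933, 0.6550)
new body rate ω' = (0.1317, -1.2197, -0.3738)
q⊗(0,ω) = (-0.0195562, -1.0526280, 0.6591201, -0.2591386)
q' = normalize(q + ½dt·q⊗(0,ω)) = (-0.4925, 0.3370, 0.2761, -0.7534)

p' = (-0.8280, 2.5000, 2.8600)
q' = (-0.4925, 0.3370, 0.2761, -0.7534)
v' = (1.8280, -0.0320, -1.0224)
ω' = (0.1317, -1.2197, -0.3738)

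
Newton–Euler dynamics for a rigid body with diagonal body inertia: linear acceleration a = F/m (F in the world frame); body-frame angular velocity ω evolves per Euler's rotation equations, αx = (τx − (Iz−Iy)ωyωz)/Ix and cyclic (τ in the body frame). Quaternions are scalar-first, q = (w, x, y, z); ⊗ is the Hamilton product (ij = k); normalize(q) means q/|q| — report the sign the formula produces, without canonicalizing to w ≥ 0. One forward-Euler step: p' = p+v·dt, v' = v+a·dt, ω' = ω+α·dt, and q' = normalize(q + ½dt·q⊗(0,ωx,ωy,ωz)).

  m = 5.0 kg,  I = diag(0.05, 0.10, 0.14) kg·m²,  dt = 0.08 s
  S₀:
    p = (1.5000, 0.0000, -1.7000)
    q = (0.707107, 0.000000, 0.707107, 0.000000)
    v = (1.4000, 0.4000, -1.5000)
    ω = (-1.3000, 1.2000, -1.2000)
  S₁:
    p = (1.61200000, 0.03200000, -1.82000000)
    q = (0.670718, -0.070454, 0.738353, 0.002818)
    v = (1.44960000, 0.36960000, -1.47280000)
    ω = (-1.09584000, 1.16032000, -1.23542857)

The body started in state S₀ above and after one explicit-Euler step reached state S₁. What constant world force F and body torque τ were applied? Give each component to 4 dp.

Δω = ω₁−ω₀ = (0.20416000, -0.03968000, -0.03542857)
gyro term ω₀×Iω₀ = (-0.0576, -0.1404, -0.0780)
applied torque τ = (0.0700, -0.1900, -0.1400)
v₁ − v₀ = (0.04960000, -0.03040000, 0.02720000)
m·(v₁−v₀)/dt = (3.1000, -1.9000, 1.7000)

F = (3.1000, -1.9000, 1.7000)
τ = (0.0700, -0.1900, -0.1400)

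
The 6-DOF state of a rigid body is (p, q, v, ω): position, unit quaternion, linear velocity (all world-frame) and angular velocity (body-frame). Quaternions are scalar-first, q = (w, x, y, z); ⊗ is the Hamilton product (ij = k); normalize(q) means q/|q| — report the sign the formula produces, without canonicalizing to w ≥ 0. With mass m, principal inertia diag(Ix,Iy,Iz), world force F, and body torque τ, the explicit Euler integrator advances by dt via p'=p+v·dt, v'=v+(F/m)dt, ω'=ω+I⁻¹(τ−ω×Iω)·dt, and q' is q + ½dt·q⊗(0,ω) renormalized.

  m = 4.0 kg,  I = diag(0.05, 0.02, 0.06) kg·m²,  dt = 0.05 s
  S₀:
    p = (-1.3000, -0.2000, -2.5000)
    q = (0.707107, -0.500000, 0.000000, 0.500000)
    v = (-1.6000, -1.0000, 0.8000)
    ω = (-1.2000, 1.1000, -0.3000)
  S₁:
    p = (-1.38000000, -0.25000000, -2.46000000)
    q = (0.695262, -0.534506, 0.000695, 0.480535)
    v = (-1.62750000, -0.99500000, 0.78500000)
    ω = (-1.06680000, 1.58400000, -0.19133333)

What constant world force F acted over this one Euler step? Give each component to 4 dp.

velocity change Δv = (-0.02750000, 0.00500000, -0.01500000)
m·(v₁−v₀)/dt = (-2.2000, 0.4000, -1.2000)

F = (-2.2000, 0.4000, -1.2000)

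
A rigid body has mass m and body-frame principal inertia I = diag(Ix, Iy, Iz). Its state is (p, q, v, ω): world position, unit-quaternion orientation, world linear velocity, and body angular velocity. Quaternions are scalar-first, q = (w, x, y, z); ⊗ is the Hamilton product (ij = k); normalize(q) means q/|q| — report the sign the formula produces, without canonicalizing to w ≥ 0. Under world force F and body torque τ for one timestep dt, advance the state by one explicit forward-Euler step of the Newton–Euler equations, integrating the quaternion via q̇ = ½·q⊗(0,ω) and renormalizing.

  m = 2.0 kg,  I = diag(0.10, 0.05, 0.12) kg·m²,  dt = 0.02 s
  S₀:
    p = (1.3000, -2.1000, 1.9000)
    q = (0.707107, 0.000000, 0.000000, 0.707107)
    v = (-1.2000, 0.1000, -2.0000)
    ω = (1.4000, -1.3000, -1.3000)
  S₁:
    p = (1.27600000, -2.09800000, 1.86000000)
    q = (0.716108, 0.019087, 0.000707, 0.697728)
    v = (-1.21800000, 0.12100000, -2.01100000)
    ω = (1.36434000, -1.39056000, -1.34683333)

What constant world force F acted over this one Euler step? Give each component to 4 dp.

F = (-1.8000, 2.1000, -1.1000)

velocity change Δv = (-0.01800000, 0.02100000, -0.01100000)
applied force F = (-1.8000, 2.1000, -1.1000)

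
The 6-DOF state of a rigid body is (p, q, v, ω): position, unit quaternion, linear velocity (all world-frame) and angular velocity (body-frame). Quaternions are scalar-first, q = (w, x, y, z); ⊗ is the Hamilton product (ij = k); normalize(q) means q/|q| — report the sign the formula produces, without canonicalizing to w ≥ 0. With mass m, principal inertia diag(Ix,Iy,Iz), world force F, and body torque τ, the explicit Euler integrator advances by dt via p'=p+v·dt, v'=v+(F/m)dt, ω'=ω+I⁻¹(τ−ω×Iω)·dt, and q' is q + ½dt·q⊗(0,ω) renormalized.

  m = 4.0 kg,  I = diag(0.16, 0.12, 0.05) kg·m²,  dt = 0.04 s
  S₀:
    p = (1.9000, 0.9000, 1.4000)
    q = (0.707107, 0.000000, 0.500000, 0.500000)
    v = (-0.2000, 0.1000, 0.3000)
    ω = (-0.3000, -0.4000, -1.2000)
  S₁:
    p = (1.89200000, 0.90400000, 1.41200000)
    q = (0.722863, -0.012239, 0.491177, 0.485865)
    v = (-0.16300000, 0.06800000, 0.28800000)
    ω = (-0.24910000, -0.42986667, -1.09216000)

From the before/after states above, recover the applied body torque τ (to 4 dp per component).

τ = (0.1700, -0.0500, 0.1300)

ω₁ − ω₀ = (0.05090000, -0.02986667, 0.10784000)
applied torque τ = (0.1700, -0.0500, 0.1300)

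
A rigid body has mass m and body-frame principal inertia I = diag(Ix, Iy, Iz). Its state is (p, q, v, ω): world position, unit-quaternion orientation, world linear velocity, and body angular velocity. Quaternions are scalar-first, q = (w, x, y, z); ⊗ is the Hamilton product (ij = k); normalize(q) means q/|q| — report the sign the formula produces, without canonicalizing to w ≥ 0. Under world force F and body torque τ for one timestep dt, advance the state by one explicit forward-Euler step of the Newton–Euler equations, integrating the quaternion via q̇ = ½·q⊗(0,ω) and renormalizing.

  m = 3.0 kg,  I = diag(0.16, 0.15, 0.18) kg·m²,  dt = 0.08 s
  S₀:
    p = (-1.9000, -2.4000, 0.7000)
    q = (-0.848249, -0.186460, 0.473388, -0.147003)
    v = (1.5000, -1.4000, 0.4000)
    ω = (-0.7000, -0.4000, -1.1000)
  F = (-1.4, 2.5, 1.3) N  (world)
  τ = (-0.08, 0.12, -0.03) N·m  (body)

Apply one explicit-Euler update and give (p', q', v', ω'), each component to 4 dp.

ω×(Iω) gyroscopic = (0.0132, -0.0154, -0.0028)
α = I⁻¹(τ − ω×Iω) = (-0.5825, 0.9027, -0.1511)
ω' = ω + α·dt = (-0.7466, -0.3278, -1.1121)
q⊗(0,ω) = (-0.1028701, 0.0142463, 0.2370957, 1.3390295)
updated quaternion q' = (-0.8511, -0.1856, 0.4822, -0.0933)
linear accel F/m = (-0.4667, 0.8333, 0.4333)
p + v·dt = (-1.7800, -2.5120, 0.7320)
new velocity v' = (1.4627, -1.3333, 0.4347)

p' = (-1.7800, -2.5120, 0.7320)
q' = (-0.8511, -0.1856, 0.4822, -0.0933)
v' = (1.4627, -1.3333, 0.4347)
ω' = (-0.7466, -0.3278, -1.1121)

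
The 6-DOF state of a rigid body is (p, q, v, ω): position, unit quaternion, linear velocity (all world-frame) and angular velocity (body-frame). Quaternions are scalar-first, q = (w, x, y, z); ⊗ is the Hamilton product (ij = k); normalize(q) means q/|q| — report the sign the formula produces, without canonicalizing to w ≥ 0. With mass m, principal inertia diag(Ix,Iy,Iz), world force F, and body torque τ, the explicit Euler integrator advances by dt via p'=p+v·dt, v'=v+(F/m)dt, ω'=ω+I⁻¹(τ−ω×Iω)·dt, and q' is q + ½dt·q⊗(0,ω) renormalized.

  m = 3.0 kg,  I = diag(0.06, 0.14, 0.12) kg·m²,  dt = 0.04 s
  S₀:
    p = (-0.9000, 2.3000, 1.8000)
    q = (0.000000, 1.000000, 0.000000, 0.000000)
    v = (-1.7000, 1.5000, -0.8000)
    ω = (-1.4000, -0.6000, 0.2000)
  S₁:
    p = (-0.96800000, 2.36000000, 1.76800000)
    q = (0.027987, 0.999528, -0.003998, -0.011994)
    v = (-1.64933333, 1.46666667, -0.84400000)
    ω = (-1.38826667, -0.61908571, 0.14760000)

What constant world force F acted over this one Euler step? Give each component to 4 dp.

F = (3.8000, -2.5000, -3.3000)

Δv = v₁−v₀ = (0.05066667, -0.03333333, -0.04400000)
F = m·Δv/dt = (3.8000, -2.5000, -3.3000)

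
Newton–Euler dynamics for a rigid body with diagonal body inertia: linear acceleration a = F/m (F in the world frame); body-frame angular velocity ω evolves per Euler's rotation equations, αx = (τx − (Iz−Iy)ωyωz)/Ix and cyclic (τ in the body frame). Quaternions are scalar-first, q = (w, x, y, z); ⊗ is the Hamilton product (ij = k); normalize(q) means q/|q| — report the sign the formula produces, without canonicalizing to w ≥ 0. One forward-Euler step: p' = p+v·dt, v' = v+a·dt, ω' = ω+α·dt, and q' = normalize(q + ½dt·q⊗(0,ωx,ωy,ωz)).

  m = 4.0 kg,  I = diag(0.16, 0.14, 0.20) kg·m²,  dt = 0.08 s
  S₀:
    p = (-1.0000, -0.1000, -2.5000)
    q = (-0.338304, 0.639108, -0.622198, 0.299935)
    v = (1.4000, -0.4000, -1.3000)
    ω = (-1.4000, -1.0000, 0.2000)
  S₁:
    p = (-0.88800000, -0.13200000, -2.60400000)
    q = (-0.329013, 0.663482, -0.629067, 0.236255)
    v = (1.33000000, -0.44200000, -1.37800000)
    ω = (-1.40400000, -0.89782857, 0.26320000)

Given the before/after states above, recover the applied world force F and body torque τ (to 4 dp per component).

F = (-3.5000, -2.1000, -3.9000)
τ = (-0.0200, 0.1900, 0.1300)

velocity change Δv = (-0.07000000, -0.04200000, -0.07800000)
applied force F = (-3.5000, -2.1000, -3.9000)
ω₁ − ω₀ = (-0.00400000, 0.10217143, 0.06320000)
applied torque τ = (-0.0200, 0.1900, 0.1300)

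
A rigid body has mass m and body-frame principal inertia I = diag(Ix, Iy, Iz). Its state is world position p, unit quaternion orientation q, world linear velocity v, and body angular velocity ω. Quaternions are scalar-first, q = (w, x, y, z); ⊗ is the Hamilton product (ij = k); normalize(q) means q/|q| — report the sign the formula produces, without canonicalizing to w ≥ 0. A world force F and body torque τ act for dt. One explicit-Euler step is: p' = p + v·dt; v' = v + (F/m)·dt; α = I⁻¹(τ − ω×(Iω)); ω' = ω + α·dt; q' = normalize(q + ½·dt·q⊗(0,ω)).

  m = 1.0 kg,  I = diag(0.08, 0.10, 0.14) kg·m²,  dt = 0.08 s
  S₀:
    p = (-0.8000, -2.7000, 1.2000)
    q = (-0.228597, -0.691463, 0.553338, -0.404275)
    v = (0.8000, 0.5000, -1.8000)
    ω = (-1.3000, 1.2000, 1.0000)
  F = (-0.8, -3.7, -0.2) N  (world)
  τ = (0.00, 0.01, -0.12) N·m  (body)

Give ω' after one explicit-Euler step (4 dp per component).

(τ − ω×Iω)/I = (-0.6000, -0.6800, -0.6343)
new body rate ω' = (-1.3480, 1.1456, 0.9493)

ω' = (-1.3480, 1.1456, 0.9493)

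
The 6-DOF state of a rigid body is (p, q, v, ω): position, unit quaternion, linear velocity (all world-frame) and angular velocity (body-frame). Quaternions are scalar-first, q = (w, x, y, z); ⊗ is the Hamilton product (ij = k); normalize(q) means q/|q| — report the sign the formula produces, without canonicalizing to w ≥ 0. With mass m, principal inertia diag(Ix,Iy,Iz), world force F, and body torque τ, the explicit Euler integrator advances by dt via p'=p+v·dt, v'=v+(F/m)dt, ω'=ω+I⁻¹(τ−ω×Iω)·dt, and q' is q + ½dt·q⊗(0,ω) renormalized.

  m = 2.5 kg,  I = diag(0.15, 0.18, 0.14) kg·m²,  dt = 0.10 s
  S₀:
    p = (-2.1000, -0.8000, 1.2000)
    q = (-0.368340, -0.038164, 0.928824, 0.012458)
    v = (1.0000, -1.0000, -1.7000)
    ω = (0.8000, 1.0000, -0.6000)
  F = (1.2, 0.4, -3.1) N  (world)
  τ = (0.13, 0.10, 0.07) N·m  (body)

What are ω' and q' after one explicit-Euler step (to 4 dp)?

ω' = (0.8707, 1.0582, -0.5671)
q' = (-0.4119, -0.0812, 0.9075, -0.0155)

gyro term ω×Iω = (0.0240, -0.0048, 0.0240)
angular accel α = (0.7067, 0.5822, 0.3286)
ω' = ω + α·dt = (0.8707, 1.0582, -0.5671)
Hamilton product q⊗(0,ω) = (-0.8908180, -0.8644244, -0.3812720, -0.5602192)
q' = normalize(q + ½dt·q⊗(0,ω)) = (-0.4119, -0.0812, 0.9075, -0.0155)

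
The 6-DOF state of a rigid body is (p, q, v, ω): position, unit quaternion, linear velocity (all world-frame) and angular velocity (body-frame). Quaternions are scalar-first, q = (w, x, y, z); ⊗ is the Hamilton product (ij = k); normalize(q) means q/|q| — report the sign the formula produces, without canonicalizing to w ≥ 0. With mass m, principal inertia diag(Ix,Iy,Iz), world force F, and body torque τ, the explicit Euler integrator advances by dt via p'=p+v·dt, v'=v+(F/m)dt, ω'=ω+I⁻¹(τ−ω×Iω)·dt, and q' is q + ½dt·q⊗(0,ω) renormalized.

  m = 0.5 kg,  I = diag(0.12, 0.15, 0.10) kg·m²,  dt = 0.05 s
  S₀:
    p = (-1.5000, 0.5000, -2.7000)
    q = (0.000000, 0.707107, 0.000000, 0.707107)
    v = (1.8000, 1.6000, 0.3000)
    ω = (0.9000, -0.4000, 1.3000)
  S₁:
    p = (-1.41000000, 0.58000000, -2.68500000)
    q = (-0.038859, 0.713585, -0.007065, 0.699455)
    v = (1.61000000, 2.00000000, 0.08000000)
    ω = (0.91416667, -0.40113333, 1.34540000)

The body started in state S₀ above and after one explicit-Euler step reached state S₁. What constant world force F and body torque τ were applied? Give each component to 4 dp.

F = (-1.9000, 4.0000, -2.2000)
τ = (0.0600, 0.0200, 0.0800)

velocity change Δv = (-0.19000000, 0.40000000, -0.22000000)
applied force F = (-1.9000, 4.0000, -2.2000)
rate change Δω = (0.01416667, -0.00113333, 0.04540000)
applied torque τ = (0.0600, 0.0200, 0.0800)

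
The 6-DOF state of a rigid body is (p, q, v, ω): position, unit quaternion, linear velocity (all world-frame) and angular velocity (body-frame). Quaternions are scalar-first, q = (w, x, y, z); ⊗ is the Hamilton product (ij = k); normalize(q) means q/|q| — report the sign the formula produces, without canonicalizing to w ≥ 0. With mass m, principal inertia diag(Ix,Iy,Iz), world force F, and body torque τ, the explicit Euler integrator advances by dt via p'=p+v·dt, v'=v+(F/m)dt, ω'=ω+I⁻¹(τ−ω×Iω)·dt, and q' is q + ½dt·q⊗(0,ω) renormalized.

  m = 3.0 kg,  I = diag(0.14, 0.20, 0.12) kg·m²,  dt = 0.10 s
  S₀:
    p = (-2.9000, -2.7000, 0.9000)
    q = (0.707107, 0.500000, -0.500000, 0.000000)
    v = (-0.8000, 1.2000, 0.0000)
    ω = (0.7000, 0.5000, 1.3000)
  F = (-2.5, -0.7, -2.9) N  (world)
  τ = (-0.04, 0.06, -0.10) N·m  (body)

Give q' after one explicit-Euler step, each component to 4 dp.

Hamilton product q⊗(0,ω) = (-0.1000000, -0.1550251, -0.2964465, 1.5192391)
q + ½dt·q⊗(0,ω), renormalized = (0.7000, 0.4908, -0.5133, 0.0757)

q' = (0.7000, 0.4908, -0.5133, 0.0757)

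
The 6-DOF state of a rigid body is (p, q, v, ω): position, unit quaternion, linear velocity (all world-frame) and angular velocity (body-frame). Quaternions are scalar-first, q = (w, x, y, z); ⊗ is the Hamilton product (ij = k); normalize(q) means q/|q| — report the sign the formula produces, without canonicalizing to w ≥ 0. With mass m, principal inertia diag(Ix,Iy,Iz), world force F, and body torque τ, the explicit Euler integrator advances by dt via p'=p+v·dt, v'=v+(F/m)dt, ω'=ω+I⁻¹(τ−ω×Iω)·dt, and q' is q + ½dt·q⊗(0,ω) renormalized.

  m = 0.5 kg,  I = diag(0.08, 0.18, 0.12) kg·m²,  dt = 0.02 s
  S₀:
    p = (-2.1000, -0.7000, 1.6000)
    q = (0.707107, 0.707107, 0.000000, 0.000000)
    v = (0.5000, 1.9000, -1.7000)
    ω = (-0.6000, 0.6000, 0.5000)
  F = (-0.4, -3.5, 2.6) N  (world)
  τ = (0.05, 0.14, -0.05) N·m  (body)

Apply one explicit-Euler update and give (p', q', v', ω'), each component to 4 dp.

p' = (-2.0900, -0.6620, 1.5660)
q' = (0.7113, 0.7028, 0.0007, 0.0078)
v' = (0.4840, 1.7600, -1.5960)
ω' = (-0.5830, 0.6142, 0.4977)

a = F/m = (-0.8000, -7.0000, 5.2000)
p' = p + v·dt = (-2.0900, -0.6620, 1.5660)
new velocity v' = (0.4840, 1.7600, -1.5960)
angular accel α = (0.8500, 0.7111, -0.1167)
new body rate ω' = (-0.5830, 0.6142, 0.4977)
2q̇ = q⊗(0,ω) = (0.4242642, -0.4242642, 0.0707107, 0.7778177)
updated quaternion q' = (0.7113, 0.7028, 0.0007, 0.0078)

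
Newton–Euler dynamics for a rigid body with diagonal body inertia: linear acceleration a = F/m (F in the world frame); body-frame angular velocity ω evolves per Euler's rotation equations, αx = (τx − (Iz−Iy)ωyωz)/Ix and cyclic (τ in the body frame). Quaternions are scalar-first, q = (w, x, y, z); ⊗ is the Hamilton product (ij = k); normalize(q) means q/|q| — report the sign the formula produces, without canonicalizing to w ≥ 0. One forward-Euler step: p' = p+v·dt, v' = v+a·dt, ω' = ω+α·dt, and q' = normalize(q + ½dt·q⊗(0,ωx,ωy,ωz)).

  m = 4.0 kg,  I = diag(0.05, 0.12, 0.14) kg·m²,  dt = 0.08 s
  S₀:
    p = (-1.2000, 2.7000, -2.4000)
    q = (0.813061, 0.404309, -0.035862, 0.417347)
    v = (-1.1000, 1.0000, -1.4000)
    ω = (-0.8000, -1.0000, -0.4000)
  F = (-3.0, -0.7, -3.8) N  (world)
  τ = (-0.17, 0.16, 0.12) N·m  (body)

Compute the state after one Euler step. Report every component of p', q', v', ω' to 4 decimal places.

p' = (-1.2880, 2.7800, -2.5120)
q' = (0.8300, 0.3950, -0.0752, 0.3865)
v' = (-1.1600, 0.9860, -1.4760)
ω' = (-1.0848, -0.8741, -0.3634)

p + v·dt = (-1.2880, 2.7800, -2.5120)
new velocity v' = (-1.1600, 0.9860, -1.4760)
precession coupling ω×(Iω) = (0.0080, -0.0288, 0.0560)
(τ − ω×Iω)/I = (-3.5600, 1.5733, 0.4571)
ω' = ω + α·dt = (-1.0848, -0.8741, -0.3634)
2q̇ = q⊗(0,ω) = (0.4545240, -0.2187570, -0.9852150, -0.7582230)
updated quaternion q' = (0.8300, 0.3950, -0.0752, 0.3865)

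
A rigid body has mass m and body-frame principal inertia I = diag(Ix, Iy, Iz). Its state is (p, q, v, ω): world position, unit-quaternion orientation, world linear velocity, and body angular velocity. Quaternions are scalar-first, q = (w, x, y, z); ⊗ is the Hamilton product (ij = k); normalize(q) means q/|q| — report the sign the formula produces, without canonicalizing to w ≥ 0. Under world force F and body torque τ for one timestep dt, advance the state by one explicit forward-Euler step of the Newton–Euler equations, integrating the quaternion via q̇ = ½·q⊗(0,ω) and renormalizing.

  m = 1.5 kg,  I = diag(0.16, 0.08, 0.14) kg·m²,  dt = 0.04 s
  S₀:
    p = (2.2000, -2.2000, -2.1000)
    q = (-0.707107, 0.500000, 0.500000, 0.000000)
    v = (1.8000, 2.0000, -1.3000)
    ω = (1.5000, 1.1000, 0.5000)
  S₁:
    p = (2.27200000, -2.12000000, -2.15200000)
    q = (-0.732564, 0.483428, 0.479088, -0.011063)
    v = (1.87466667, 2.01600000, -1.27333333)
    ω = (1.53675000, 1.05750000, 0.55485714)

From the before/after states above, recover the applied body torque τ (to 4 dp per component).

rate change Δω = (0.03675000, -0.04250000, 0.05485714)
ω₀×(Iω₀) = (0.0330, 0.0150, -0.1320)
applied torque τ = (0.1800, -0.0700, 0.0600)

τ = (0.1800, -0.0700, 0.0600)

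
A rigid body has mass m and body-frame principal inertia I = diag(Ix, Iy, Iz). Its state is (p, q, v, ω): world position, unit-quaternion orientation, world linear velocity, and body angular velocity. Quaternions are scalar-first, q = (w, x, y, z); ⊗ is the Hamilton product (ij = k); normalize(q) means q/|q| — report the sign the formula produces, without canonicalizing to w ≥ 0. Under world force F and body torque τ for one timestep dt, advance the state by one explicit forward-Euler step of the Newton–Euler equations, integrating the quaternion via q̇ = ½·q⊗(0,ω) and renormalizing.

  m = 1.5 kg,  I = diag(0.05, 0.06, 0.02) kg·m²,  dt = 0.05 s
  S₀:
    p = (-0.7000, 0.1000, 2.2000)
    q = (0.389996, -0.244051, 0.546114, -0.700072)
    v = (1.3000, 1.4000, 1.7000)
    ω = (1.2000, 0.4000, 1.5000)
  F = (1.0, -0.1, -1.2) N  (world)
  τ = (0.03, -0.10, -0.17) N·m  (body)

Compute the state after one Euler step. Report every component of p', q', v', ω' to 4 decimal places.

gyro term ω×Iω = (-0.0240, 0.0540, 0.0048)
(τ − ω×Iω)/I = (1.0800, -2.5667, -8.7400)
ω' = ω + α·dt = (1.2540, 0.2717, 1.0630)
Hamilton product q⊗(0,ω) = (1.1245236, 1.5671950, -0.3180115, -0.1679632)
q + ½dt·q⊗(0,ω), renormalized = (0.4176, -0.2046, 0.5375, -0.7034)
new position p' = (-0.6350, 0.1700, 2.2850)
new velocity v' = (1.3333, 1.3967, 1.6600)

p' = (-0.6350, 0.1700, 2.2850)
q' = (0.4176, -0.2046, 0.5375, -0.7034)
v' = (1.3333, 1.3967, 1.6600)
ω' = (1.2540, 0.2717, 1.0630)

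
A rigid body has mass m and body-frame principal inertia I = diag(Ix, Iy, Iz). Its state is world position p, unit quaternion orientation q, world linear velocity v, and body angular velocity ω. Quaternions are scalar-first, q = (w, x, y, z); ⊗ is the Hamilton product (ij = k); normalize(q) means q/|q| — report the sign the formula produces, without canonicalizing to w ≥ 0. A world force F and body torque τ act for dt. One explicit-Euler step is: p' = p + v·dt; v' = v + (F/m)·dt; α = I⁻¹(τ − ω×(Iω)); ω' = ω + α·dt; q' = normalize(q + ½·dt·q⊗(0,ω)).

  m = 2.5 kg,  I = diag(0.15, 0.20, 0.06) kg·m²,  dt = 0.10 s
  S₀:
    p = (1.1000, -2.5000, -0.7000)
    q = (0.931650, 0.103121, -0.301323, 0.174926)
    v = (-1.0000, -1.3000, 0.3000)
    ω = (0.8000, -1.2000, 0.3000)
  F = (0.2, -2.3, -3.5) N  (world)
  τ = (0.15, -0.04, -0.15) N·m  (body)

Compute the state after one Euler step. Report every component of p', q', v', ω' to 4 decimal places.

p' = (1.0000, -2.6300, -0.6700)
q' = (0.9044, 0.1460, -0.3508, 0.1942)
v' = (-0.9920, -1.3920, 0.1600)
ω' = (0.8664, -1.2308, 0.1300)

p + v·dt = (1.0000, -2.6300, -0.6700)
v + (F/m)dt = (-0.9920, -1.3920, 0.1600)
precession coupling ω×(Iω) = (0.0504, 0.0216, -0.0480)
α = I⁻¹(τ − ω×Iω) = (0.6640, -0.3080, -1.7000)
ω + α·dt = (0.8664, -1.2308, 0.1300)
Hamilton product q⊗(0,ω) = (-0.4965622, 0.8648343, -1.0089755, 0.3968082)
q' = normalize(q + ½dt·q⊗(0,ω)) = (0.9044, 0.1460, -0.3508, 0.1942)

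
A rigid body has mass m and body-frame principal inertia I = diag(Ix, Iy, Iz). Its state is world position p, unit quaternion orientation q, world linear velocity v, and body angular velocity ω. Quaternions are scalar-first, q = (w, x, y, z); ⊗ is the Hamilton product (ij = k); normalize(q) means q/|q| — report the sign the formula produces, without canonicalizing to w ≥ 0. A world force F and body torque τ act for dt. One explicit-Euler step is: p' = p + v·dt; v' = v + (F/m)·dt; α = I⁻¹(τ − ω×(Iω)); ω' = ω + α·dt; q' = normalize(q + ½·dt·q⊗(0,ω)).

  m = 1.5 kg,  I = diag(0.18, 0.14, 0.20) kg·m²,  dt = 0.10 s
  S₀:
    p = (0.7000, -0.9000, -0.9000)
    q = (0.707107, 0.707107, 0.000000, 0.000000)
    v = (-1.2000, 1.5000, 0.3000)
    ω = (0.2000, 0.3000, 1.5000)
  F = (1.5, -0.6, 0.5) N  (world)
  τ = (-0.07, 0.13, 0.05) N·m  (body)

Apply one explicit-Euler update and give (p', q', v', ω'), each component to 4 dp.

p' = p + v·dt = (0.5800, -0.7500, -0.8700)
new velocity v' = (-1.1000, 1.4600, 0.3333)
ω×(Iω) gyroscopic = (0.0270, -0.0060, -0.0024)
(τ − ω×Iω)/I = (-0.5389, 0.9714, 0.2620)
new body rate ω' = (0.1461, 0.3971, 1.5262)
q⊗(0,ω) = (-0.1414214, 0.1414214, -0.8485284, 1.2727926)
updated quaternion q' = (0.6980, 0.7121, -0.0423, 0.0635)

p' = (0.5800, -0.7500, -0.8700)
q' = (0.6980, 0.7121, -0.0423, 0.0635)
v' = (-1.1000, 1.4600, 0.3333)
ω' = (0.1461, 0.3971, 1.5262)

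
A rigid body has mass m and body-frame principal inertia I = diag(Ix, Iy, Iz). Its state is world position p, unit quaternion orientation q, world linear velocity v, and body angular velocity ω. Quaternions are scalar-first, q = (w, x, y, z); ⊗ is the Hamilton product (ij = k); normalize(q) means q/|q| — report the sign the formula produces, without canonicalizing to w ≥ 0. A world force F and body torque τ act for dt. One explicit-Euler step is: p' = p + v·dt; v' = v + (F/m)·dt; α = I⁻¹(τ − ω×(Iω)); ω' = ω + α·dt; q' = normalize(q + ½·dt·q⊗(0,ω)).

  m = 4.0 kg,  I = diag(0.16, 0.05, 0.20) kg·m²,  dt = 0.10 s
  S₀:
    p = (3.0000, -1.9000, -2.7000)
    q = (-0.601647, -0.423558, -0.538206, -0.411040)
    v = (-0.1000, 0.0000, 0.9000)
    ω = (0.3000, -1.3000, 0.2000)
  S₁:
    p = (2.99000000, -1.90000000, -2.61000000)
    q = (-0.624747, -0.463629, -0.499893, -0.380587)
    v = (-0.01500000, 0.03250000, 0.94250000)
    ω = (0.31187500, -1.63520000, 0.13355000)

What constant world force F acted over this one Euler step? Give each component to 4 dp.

v₁ − v₀ = (0.08500000, 0.03250000, 0.04250000)
F = m·Δv/dt = (3.4000, 1.3000, 1.7000)

F = (3.4000, 1.3000, 1.7000)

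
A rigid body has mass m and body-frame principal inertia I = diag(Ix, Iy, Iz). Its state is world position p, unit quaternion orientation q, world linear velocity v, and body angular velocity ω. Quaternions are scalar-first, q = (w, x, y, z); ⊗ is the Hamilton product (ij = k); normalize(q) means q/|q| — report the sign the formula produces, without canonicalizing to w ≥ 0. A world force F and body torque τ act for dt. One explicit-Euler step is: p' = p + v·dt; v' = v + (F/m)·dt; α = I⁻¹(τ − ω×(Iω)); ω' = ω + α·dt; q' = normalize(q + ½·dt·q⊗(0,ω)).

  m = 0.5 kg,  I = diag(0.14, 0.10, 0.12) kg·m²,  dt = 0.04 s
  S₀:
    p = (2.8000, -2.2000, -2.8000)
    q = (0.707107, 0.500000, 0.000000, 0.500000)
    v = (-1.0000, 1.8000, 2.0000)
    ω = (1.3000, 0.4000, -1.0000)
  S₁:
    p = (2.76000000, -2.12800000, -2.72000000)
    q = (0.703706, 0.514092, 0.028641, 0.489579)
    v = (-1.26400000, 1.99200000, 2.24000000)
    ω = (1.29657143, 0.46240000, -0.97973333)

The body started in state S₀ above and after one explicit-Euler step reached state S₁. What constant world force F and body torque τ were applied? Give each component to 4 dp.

Δω = ω₁−ω₀ = (-0.00342857, 0.06240000, 0.02026667)
ω₀×(Iω₀) = (-0.0080, -0.0260, -0.0208)
applied torque τ = (-0.0200, 0.1300, 0.0400)
Δv = v₁−v₀ = (-0.26400000, 0.19200000, 0.24000000)
applied force F = (-3.3000, 2.4000, 3.0000)

F = (-3.3000, 2.4000, 3.0000)
τ = (-0.0200, 0.1300, 0.0400)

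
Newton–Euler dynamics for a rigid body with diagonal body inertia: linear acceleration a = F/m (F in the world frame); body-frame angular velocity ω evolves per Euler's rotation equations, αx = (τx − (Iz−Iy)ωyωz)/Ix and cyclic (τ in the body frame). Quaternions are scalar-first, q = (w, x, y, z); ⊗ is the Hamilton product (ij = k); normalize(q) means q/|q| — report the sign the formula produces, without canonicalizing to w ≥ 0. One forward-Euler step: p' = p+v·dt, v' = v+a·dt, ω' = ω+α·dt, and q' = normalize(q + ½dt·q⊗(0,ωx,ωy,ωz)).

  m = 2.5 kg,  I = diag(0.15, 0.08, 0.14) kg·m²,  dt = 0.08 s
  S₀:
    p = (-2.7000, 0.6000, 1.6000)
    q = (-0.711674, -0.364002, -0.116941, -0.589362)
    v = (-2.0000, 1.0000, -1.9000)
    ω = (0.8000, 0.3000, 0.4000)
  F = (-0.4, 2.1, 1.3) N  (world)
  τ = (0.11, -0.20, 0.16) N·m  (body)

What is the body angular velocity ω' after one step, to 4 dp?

ω' = (0.8548, 0.0968, 0.5010)

gyro term ω×Iω = (0.0072, 0.0032, -0.0168)
α = I⁻¹(τ − ω×Iω) = (0.6853, -2.5400, 1.2629)
ω' = ω + α·dt = (0.8548, 0.0968, 0.5010)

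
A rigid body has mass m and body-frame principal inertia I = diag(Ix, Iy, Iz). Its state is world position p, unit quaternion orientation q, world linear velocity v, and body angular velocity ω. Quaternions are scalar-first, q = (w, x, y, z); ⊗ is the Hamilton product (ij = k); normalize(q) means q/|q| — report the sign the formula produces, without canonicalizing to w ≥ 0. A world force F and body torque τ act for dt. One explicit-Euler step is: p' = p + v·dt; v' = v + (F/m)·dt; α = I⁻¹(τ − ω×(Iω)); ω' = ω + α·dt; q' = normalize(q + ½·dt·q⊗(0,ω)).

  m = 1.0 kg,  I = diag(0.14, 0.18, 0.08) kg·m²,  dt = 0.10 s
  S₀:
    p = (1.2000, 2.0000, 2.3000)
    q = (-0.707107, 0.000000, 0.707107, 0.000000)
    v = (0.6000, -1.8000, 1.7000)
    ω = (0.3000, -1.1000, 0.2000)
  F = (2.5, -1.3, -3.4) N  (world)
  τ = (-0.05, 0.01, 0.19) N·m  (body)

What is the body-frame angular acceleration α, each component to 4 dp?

α = (-0.5143, 0.0356, 2.5400)

ω×(Iω) gyroscopic = (0.0220, 0.0036, -0.0132)
(τ − ω×Iω)/I = (-0.5143, 0.0356, 2.5400)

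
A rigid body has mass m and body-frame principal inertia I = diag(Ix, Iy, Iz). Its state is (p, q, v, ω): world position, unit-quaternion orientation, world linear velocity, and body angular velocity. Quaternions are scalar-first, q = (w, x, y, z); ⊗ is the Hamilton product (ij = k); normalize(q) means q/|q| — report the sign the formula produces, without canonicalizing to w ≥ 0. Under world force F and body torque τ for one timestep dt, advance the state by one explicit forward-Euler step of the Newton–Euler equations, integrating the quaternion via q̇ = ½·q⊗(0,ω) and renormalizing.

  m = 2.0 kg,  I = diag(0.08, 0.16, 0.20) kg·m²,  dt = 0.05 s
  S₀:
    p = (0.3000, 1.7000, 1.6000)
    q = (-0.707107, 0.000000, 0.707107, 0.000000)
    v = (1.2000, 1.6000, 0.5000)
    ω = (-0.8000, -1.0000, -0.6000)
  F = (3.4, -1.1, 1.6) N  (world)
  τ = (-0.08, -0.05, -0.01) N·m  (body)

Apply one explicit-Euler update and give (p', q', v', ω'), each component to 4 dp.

angular accel α = (-1.3000, 0.0475, -0.3700)
ω + α·dt = (-0.8650, -0.9976, -0.6185)
Hamilton product q⊗(0,ω) = (0.7071070, 0.1414214, 0.7071070, 0.9899498)
q + ½dt·q⊗(0,ω), renormalized = (-0.6890, 0.0035, 0.7243, 0.0247)
a = F/m = (1.7000, -0.5500, 0.8000)
p + v·dt = (0.3600, 1.7800, 1.6250)
v' = v + a·dt = (1.2850, 1.5725, 0.5400)

p' = (0.3600, 1.7800, 1.6250)
q' = (-0.6890, 0.0035, 0.7243, 0.0247)
v' = (1.2850, 1.5725, 0.5400)
ω' = (-0.8650, -0.9976, -0.6185)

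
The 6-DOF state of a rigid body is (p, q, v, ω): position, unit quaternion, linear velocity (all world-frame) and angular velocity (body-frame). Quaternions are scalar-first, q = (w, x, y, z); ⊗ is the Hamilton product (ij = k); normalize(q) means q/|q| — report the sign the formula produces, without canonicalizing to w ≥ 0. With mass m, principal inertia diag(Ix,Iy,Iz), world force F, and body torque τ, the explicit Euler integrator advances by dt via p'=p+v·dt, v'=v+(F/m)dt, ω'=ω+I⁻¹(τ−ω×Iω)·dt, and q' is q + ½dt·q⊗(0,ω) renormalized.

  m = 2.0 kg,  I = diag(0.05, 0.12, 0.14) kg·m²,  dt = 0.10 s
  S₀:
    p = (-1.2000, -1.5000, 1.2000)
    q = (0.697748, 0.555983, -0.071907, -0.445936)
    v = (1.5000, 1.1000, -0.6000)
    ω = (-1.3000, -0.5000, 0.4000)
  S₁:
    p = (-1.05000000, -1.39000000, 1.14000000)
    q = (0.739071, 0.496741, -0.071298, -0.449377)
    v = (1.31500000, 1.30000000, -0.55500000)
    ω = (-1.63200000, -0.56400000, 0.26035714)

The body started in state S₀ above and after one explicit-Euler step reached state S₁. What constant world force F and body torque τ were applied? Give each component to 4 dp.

F = (-3.7000, 4.0000, 0.9000)
τ = (-0.1700, -0.0300, -0.1500)

Δv = v₁−v₀ = (-0.18500000, 0.20000000, 0.04500000)
F = m·Δv/dt = (-3.7000, 4.0000, 0.9000)
rate change Δω = (-0.33200000, -0.06400000, -0.13964286)
applied torque τ = (-0.1700, -0.0300, -0.1500)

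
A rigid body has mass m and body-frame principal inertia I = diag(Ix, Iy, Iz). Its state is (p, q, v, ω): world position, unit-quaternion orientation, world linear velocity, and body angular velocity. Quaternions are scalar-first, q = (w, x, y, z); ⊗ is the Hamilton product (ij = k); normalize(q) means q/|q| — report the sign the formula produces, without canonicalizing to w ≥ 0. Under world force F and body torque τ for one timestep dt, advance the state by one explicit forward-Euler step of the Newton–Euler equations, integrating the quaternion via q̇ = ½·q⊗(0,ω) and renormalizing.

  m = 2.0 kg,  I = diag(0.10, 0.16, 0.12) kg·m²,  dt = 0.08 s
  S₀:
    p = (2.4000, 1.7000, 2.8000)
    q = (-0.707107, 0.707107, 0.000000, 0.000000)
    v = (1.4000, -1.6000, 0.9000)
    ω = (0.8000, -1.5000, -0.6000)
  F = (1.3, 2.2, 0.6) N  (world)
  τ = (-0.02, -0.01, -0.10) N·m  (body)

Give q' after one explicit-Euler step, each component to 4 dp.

q' = (-0.7278, 0.6827, 0.0592, -0.0254)

Hamilton product q⊗(0,ω) = (-0.5656856, -0.5656856, 1.4849247, -0.6363963)
q' = normalize(q + ½dt·q⊗(0,ω)) = (-0.7278, 0.6827, 0.0592, -0.0254)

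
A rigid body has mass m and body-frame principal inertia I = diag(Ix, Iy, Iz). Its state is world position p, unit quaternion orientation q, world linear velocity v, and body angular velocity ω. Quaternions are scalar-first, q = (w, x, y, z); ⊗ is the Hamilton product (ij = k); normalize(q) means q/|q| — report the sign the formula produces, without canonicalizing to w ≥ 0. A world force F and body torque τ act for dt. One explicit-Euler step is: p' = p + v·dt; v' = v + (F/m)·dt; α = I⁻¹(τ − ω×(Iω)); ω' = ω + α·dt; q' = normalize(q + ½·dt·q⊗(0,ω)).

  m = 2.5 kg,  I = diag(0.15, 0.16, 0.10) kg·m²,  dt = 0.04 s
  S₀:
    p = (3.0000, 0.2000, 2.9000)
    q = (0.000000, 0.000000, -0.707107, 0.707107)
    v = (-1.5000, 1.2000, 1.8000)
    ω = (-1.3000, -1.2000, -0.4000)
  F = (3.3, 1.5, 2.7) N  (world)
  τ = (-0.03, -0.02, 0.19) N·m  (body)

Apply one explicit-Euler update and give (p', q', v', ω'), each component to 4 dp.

linear accel F/m = (1.3200, 0.6000, 1.0800)
p + v·dt = (2.9400, 0.2480, 2.9720)
v' = v + a·dt = (-1.4472, 1.2240, 1.8432)
ω×(Iω) gyroscopic = (-0.0288, 0.0260, 0.0156)
angular accel α = (-0.0080, -0.2875, 1.7440)
ω' = ω + α·dt = (-1.3003, -1.2115, -0.3302)
Hamilton product q⊗(0,ω) = (-0.5656856, 1.1313712, -0.9192391, -0.9192391)
updated quaternion q' = (-0.0113, 0.0226, -0.7250, 0.6883)

p' = (2.9400, 0.2480, 2.9720)
q' = (-0.0113, 0.0226, -0.7250, 0.6883)
v' = (-1.4472, 1.2240, 1.8432)
ω' = (-1.3003, -1.2115, -0.3302)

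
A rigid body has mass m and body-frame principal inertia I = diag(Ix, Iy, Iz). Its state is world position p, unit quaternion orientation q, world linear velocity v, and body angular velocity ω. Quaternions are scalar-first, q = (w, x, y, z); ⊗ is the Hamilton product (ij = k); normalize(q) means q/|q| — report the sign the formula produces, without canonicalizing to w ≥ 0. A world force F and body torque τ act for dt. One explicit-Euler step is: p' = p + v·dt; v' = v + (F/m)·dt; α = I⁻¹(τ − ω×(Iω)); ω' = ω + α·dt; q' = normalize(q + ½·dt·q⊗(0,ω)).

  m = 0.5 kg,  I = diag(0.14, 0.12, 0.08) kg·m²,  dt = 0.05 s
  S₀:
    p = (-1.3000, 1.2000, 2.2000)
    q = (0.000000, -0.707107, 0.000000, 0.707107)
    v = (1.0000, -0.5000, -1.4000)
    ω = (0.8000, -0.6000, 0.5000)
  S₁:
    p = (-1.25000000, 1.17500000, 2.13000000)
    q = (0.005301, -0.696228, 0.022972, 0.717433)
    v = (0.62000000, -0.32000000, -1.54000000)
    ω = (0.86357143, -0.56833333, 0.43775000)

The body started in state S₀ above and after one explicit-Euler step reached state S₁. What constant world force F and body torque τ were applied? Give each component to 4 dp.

F = (-3.8000, 1.8000, -1.4000)
τ = (0.1900, 0.1000, -0.0900)

v₁ − v₀ = (-0.38000000, 0.18000000, -0.14000000)
m·(v₁−v₀)/dt = (-3.8000, 1.8000, -1.4000)
rate change Δω = (0.06357143, 0.03166667, -0.06225000)
ω₀×(Iω₀) = (0.0120, 0.0240, 0.0096)
I·α + gyro = (0.1900, 0.1000, -0.0900)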